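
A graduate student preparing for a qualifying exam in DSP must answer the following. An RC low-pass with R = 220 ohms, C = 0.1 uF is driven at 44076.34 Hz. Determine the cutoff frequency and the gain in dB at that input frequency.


Step 1 — cutoff frequency:
fc = 1 / (2*pi*R*C)
C = 0.1 uF = 1e-07 F
fc = 1 / (2*pi*220*1e-07)
   = 7234.316 Hz

Step 2 — magnitude at f = 44076.34 Hz:
|H(f)| = 1 / sqrt(1 + (f/fc)^2)
f/fc = 44076.34 / 7234.316 = 6.092676
|H| = 1 / sqrt(1 + 37.120701) = 0.1619644
|H|_dB = 20*log10(0.1619644) = -15.81 dB

fc = 7234.316 Hz; |H(44076.34 Hz)| = -15.81 dB


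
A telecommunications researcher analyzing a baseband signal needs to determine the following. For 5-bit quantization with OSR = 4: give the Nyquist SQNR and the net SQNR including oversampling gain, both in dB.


Step 1 — baseline SQNR at Nyquist:
SQNR_base = 6.02*N + 1.76
          = 6.02*5 + 1.76
          = 31.86 dB

Step 2 — oversampling processing gain:
G = 10*log10(OSR) = 10*log10(4) = 6.02 dB

Step 3 — total:
SQNR_total = 31.86 + 6.02 = 37.88 dB

Base SQNR = 31.86 dB; oversampled SQNR = 37.88 dB


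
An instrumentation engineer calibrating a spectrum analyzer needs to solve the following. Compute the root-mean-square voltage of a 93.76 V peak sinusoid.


RMS voltage for a sinusoidal waveform:
V_rms = V_peak / sqrt(2)
      = 93.76 / 1.414214
      = 66.298 V

66.298 V


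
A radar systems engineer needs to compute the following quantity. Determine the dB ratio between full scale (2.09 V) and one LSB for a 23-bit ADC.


Dynamic range from full-scale to LSB:
V_min = V_max / 2^bits = 2.09 / 2^23
DR = 20 * log10(V_max / V_min)
   = 20 * log10(2^23)
   = 20 * 23 * log10(2)
   = 138.47 dB

138.47 dB


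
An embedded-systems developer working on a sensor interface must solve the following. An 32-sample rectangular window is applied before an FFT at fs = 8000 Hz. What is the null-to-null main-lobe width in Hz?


Main lobe width for a rectangular window:
Width = 2 * fs / N
      = 2 * 8000 / 32
      = 16000 / 32
      = 500.0 Hz

500.0 Hz


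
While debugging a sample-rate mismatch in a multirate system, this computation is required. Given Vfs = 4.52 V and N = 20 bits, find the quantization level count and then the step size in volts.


Step 1 — number of quantization levels:
L = 2^N = 2^20 = 1048576

Step 2 — LSB step size:
delta = Vfs / L
      = 4.52 / 1048576
      = 4.31e-06 V

Levels = 1048576; step size = 4.31e-06 V


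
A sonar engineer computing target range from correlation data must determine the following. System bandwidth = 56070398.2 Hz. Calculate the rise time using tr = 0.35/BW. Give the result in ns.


Rise time from bandwidth relationship:
tr = 0.35 / BW
   = 0.35 / 56070398.2
   = 6.242152923e-09 s
   = 6.2422 ns

6.2422 ns


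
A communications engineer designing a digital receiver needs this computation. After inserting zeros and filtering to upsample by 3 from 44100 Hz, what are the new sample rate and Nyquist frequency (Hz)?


Step 1 — output sample rate after interpolation by L:
fs_out = L * fs_in = 3 * 44100 = 132300 Hz

Step 2 — Nyquist frequency of the output stream:
f_Nyq = fs_out / 2 = 132300 / 2 = 66150.0 Hz

fs_out = 132300 Hz; f_Nyquist = 66150.0 Hz


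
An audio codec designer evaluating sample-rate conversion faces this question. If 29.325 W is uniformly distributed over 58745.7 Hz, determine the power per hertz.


Power spectral density:
PSD = P / BW
    = 29.325 / 58745.7
    = 0.00049919 W/Hz

0.00049919 W/Hz


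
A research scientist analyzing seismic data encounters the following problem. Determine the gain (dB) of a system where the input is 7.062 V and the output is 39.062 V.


Voltage gain in dB:
G = 20 * log10(Vout / Vin)
  = 20 * log10(39.062 / 7.062)
  = 20 * log10(5.531294)
  = 20 * 0.742827
  = 14.86 dB

14.86 dB


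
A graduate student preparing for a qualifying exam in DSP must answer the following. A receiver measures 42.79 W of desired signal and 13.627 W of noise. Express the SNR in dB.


SNR in decibels:
SNR = 10 * log10(Ps / Pn)
    = 10 * log10(42.79 / 13.627)
    = 10 * log10(3.1401)
    = 10 * 0.4969
    = 4.97 dB

4.97 dB


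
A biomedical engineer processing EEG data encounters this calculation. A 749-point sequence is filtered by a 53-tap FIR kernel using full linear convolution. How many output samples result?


Linear convolution output length:
L = N + M - 1
  = 749 + 53 - 1
  = 801 samples

801


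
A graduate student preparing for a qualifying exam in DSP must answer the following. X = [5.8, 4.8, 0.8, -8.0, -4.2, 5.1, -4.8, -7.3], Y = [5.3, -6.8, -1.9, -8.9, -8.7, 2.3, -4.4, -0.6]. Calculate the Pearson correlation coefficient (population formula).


Pearson correlation coefficient (population):
r = cov(X,Y) / (std(X) * std(Y))
Mean X = -0.975, Mean Y = -2.9625
Cov(X,Y) = 14.805312
Std(X) = 5.404801, Std(Y) = 4.84302
r = 0.5656

0.5656


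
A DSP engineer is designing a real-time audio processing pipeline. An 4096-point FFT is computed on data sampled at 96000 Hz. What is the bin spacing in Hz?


DFT frequency resolution:
df = fs / N
   = 96000 / 4096
   = 23.4375 Hz

23.4375 Hz


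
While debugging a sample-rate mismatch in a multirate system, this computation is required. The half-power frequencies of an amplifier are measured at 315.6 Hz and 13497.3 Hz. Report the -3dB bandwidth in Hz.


Bandwidth is the difference of -3dB frequencies:
BW = f_high - f_low
   = 13497.3 - 315.6
   = 13181.7 Hz

13181.7 Hz


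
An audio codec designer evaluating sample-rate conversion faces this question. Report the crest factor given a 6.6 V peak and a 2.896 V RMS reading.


Crest factor is the ratio of peak to RMS:
CF = V_peak / V_rms
   = 6.6 / 2.896
   = 2.279

2.279


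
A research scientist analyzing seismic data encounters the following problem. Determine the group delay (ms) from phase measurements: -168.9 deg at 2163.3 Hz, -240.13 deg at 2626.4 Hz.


Group delay from phase difference:
tau = -d(phi)/d(omega)
d(phi) = -71.23 deg = -1.243198 rad
d(omega) = 2*pi*(2626.4 - 2163.3) = 2909.7431 rad/s
tau = -(-1.243198) / 2909.7431
    = 0.4273 ms

0.4273 ms


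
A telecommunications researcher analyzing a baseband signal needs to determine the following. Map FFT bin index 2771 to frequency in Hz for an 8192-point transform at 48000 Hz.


Frequency of DFT bin k:
f_k = k * fs / N
    = 2771 * 48000 / 8192
    = 133008000 / 8192
    = 16236.328 Hz

16236.328 Hz


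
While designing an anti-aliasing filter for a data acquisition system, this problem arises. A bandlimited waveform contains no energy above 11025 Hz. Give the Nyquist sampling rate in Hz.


The Nyquist rate is twice the maximum frequency component.
fs_min = 2 * fmax
      = 2 * 11025
      = 22050 Hz

22050


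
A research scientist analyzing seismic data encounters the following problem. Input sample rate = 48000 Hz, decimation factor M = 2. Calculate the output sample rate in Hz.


Decimation reduces the sample rate:
fs_out = fs_in / M
       = 48000 / 2
       = 24000.0 Hz

24000.0 Hz


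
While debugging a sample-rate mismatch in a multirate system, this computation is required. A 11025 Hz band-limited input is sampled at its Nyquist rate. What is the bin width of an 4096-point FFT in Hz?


Step 1 — Nyquist sampling rate:
fs = 2 * fmax = 2 * 11025 = 22050 Hz

Step 2 — DFT bin spacing:
df = fs / N = 22050 / 4096 = 5.3833 Hz

5.3833 Hz


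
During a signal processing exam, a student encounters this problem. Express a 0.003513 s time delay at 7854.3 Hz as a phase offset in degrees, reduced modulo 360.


Phase shift from frequency and time delay:
phi = 360 * f * t_delay
    = 360 * 7854.3 * 0.003513
    = 9933.18 degrees
    mod 360 = 213.18 degrees

213.18 degrees


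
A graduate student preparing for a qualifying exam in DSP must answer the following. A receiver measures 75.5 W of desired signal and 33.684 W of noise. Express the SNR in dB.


SNR in decibels:
SNR = 10 * log10(Ps / Pn)
    = 10 * log10(75.5 / 33.684)
    = 10 * log10(2.2414)
    = 10 * 0.3505
    = 3.51 dB

3.51 dB


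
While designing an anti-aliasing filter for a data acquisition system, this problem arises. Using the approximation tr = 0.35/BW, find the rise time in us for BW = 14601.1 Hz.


Rise time from bandwidth relationship:
tr = 0.35 / BW
   = 0.35 / 14601.1
   = 2.397079672e-05 s
   = 23.9708 us

23.9708 us


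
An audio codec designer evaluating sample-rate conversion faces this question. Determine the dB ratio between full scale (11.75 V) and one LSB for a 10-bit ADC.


Dynamic range from full-scale to LSB:
V_min = V_max / 2^bits = 11.75 / 2^10
DR = 20 * log10(V_max / V_min)
   = 20 * log10(2^10)
   = 20 * 10 * log10(2)
   = 60.21 dB

60.21 dB


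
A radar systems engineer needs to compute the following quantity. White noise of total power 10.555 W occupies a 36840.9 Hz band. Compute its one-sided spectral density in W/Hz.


Power spectral density:
PSD = P / BW
    = 10.555 / 36840.9
    = 0.0002865 W/Hz

0.0002865 W/Hz


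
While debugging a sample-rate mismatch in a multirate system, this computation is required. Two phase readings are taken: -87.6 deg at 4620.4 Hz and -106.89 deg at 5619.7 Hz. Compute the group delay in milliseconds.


Group delay from phase difference:
tau = -d(phi)/d(omega)
d(phi) = -19.29 deg = -0.336674 rad
d(omega) = 2*pi*(5619.7 - 4620.4) = 6278.7871 rad/s
tau = -(-0.336674) / 6278.7871
    = 0.0536 ms

0.0536 ms


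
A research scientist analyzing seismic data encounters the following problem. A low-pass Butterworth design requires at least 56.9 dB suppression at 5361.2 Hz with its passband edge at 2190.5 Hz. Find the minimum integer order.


Butterworth filter order formula:
n = log10(10^(A/10) - 1) / (2 * log10(f_stop/f_pass))
10^(56.9/10) - 1 = 489777.8194
f_stop/f_pass = 5361.2 / 2190.5 = 2.4475
n = 7.3189 -> ceil = 8

8


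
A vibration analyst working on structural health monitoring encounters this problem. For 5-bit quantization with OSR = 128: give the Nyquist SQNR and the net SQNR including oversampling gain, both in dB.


Step 1 — baseline SQNR at Nyquist:
SQNR_base = 6.02*N + 1.76
          = 6.02*5 + 1.76
          = 31.86 dB

Step 2 — oversampling processing gain:
G = 10*log10(OSR) = 10*log10(128) = 21.07 dB

Step 3 — total:
SQNR_total = 31.86 + 21.07 = 52.93 dB

Base SQNR = 31.86 dB; oversampled SQNR = 52.93 dB


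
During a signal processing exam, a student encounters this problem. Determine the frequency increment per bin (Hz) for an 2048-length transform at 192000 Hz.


DFT frequency resolution:
df = fs / N
   = 192000 / 2048
   = 93.75 Hz

93.75 Hz


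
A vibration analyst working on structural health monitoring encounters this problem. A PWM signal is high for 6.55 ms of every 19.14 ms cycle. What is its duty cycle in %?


Duty cycle as a percentage:
DC = (t_on / T) * 100
   = (6.55 / 19.14) * 100
   = 0.342215 * 100
   = 34.22 %

34.22 %


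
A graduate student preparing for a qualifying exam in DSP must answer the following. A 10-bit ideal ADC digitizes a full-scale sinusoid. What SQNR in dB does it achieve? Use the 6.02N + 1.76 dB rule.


Theoretical SNR for a full-scale sinusoid:
SNR = 6.02 * N + 1.76
    = 6.02 * 10 + 1.76
    = 60.2 + 1.76
    = 61.96 dB

61.96 dB


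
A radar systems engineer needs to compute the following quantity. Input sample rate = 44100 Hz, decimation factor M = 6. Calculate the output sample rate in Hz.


Decimation reduces the sample rate:
fs_out = fs_in / M
       = 44100 / 6
       = 7350.0 Hz

7350.0 Hz


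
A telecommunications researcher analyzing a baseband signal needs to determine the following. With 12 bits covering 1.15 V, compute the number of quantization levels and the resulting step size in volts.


Step 1 — number of quantization levels:
L = 2^N = 2^12 = 4096

Step 2 — LSB step size:
delta = Vfs / L
      = 1.15 / 4096
      = 0.00028076 V

Levels = 4096; step size = 0.00028076 V


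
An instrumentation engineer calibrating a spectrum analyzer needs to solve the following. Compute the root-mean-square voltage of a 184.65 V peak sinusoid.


RMS voltage for a sinusoidal waveform:
V_rms = V_peak / sqrt(2)
      = 184.65 / 1.414214
      = 130.567 V

130.567 V


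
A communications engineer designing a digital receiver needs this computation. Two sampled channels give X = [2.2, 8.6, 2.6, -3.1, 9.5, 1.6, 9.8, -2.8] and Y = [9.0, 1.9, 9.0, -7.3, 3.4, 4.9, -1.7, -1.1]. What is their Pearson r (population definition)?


Pearson correlation coefficient (population):
r = cov(X,Y) / (std(X) * std(Y))
Mean X = 3.55, Mean Y = 2.2625
Cov(X,Y) = 5.559375
Std(X) = 4.886717, Std(Y) = 5.215587
r = 0.2181

0.2181


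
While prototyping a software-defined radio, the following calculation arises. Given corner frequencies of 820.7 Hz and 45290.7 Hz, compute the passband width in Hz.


Bandwidth is the difference of -3dB frequencies:
BW = f_high - f_low
   = 45290.7 - 820.7
   = 44470.0 Hz

44470.0 Hz


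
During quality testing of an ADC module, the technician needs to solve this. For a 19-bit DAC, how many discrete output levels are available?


Number of quantization levels = 2^N
= 2^19
= 524288

524288


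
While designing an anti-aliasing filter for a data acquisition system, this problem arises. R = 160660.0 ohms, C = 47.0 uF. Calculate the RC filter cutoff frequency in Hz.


Cutoff frequency of a first-order RC filter:
fc = 1 / (2 * pi * R * C)
C = 47.0 uF = 4.7e-05 F
fc = 1 / (2 * pi * 160660.0 * 4.7e-05)
   = 1 / 47.444457918219
   = 0.021077 Hz

0.021077 Hz


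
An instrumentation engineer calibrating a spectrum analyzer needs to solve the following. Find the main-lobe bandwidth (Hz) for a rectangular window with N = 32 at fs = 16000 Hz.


Main lobe width for a rectangular window:
Width = 2 * fs / N
      = 2 * 16000 / 32
      = 32000 / 32
      = 1000.0 Hz

1000.0 Hz


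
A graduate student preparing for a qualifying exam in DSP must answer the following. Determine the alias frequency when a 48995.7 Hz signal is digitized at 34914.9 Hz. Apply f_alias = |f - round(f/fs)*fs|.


Compute the nearest integer multiple of fs to the signal:
n = round(48995.7 / 34914.9) = 1
f_alias = |48995.7 - 1 * 34914.9|
        = |48995.7 - 34914.9|
        = 14080.8 Hz

14080.8


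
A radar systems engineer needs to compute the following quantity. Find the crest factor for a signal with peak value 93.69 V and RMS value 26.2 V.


Crest factor is the ratio of peak to RMS:
CF = V_peak / V_rms
   = 93.69 / 26.2
   = 3.576

3.576


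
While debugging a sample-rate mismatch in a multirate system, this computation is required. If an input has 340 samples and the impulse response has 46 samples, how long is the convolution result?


Linear convolution output length:
L = N + M - 1
  = 340 + 46 - 1
  = 385 samples

385


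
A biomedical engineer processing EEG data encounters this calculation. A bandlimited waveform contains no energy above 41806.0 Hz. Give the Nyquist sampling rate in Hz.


The Nyquist rate is twice the maximum frequency component.
fs_min = 2 * fmax
      = 2 * 41806.0
      = 83612.0 Hz

83612.0


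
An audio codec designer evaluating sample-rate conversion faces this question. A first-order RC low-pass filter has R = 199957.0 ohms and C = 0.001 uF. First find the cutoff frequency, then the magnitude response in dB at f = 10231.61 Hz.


Step 1 — cutoff frequency:
fc = 1 / (2*pi*R*C)
C = 0.001 uF = 1e-09 F
fc = 1 / (2*pi*199957.0*1e-09)
   = 795.946 Hz

Step 2 — magnitude at f = 10231.61 Hz:
|H(f)| = 1 / sqrt(1 + (f/fc)^2)
f/fc = 10231.61 / 795.946 = 12.854653
|H| = 1 / sqrt(1 + 165.242104) = 0.0775585
|H|_dB = 20*log10(0.0775585) = -22.21 dB

fc = 795.946 Hz; |H(10231.61 Hz)| = -22.21 dB


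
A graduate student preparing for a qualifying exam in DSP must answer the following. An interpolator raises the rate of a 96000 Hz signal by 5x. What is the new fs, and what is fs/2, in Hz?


Step 1 — output sample rate after interpolation by L:
fs_out = L * fs_in = 5 * 96000 = 480000 Hz

Step 2 — Nyquist frequency of the output stream:
f_Nyq = fs_out / 2 = 480000 / 2 = 240000.0 Hz

fs_out = 480000 Hz; f_Nyquist = 240000.0 Hz


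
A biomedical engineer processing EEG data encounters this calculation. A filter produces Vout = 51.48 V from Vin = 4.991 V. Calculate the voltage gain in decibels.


Voltage gain in dB:
G = 20 * log10(Vout / Vin)
  = 20 * log10(51.48 / 4.991)
  = 20 * log10(10.314566)
  = 20 * 1.013451
  = 20.27 dB

20.27 dB


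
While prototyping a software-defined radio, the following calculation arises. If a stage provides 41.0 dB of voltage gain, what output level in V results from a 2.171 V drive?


Output voltage from dB gain:
V_out = V_in * 10^(gain_dB / 20)
      = 2.171 * 10^(41.0 / 20)
      = 2.171 * 112.201845
      = 243.5902 V

243.5902 V


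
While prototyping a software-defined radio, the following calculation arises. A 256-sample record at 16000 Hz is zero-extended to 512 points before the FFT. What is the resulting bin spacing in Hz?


Frequency resolution after zero-padding:
N_padded = 256 * 2 = 512
df = fs / N_padded
   = 16000 / 512
   = 31.25 Hz

31.25 Hz


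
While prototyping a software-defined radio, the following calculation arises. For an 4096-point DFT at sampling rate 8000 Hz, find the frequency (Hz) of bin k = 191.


Frequency of DFT bin k:
f_k = k * fs / N
    = 191 * 8000 / 4096
    = 1528000 / 4096
    = 373.047 Hz

373.047 Hz


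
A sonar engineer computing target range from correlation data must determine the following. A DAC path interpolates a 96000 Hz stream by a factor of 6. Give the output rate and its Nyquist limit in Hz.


Step 1 — output sample rate after interpolation by L:
fs_out = L * fs_in = 6 * 96000 = 576000 Hz

Step 2 — Nyquist frequency of the output stream:
f_Nyq = fs_out / 2 = 576000 / 2 = 288000.0 Hz

fs_out = 576000 Hz; f_Nyquist = 288000.0 Hz


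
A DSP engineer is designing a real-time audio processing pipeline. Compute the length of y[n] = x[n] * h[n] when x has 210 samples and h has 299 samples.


Linear convolution output length:
L = N + M - 1
  = 210 + 299 - 1
  = 508 samples

508


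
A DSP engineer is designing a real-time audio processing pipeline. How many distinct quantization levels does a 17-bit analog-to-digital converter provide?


Number of quantization levels = 2^N
= 2^17
= 131072

131072


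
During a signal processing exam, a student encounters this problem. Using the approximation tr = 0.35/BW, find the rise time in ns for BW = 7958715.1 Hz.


Rise time from bandwidth relationship:
tr = 0.35 / BW
   = 0.35 / 7958715.1
   = 4.397694799e-08 s
   = 43.9769 ns

43.9769 ns


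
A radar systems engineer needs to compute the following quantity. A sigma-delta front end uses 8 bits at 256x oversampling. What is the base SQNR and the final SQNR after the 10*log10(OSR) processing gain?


Step 1 — baseline SQNR at Nyquist:
SQNR_base = 6.02*N + 1.76
          = 6.02*8 + 1.76
          = 49.92 dB

Step 2 — oversampling processing gain:
G = 10*log10(OSR) = 10*log10(256) = 24.08 dB

Step 3 — total:
SQNR_total = 49.92 + 24.08 = 74.0 dB

Base SQNR = 49.92 dB; oversampled SQNR = 74.0 dB


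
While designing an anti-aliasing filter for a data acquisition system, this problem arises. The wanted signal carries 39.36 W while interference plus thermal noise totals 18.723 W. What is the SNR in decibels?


SNR in decibels:
SNR = 10 * log10(Ps / Pn)
    = 10 * log10(39.36 / 18.723)
    = 10 * log10(2.1022)
    = 10 * 0.3227
    = 3.23 dB

3.23 dB


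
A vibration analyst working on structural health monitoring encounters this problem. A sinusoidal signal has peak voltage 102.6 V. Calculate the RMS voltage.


RMS voltage for a sinusoidal waveform:
V_rms = V_peak / sqrt(2)
      = 102.6 / 1.414214
      = 72.549 V

72.549 V


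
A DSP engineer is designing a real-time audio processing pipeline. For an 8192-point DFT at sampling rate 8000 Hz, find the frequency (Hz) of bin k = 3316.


Frequency of DFT bin k:
f_k = k * fs / N
    = 3316 * 8000 / 8192
    = 26528000 / 8192
    = 3238.281 Hz

3238.281 Hz


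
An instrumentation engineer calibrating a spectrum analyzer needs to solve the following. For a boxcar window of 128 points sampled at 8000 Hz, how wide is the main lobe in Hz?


Main lobe width for a rectangular window:
Width = 2 * fs / N
      = 2 * 8000 / 128
      = 16000 / 128
      = 125.0 Hz

125.0 Hz


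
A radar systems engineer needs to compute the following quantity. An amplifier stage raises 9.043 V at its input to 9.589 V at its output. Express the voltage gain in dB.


Voltage gain in dB:
G = 20 * log10(Vout / Vin)
  = 20 * log10(9.589 / 9.043)
  = 20 * log10(1.060378)
  = 20 * 0.025461
  = 0.51 dB

0.51 dB


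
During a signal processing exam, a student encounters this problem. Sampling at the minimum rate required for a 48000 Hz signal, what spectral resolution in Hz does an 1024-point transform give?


Step 1 — Nyquist sampling rate:
fs = 2 * fmax = 2 * 48000 = 96000 Hz

Step 2 — DFT bin spacing:
df = fs / N = 96000 / 1024 = 93.75 Hz

93.75 Hz


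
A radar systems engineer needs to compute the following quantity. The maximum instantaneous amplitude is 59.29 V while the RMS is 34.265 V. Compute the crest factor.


Crest factor is the ratio of peak to RMS:
CF = V_peak / V_rms
   = 59.29 / 34.265
   = 1.7303

1.7303


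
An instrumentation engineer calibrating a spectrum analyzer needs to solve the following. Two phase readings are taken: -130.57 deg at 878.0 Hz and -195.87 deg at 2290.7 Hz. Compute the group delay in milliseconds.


Group delay from phase difference:
tau = -d(phi)/d(omega)
d(phi) = -65.3 deg = -1.1397 rad
d(omega) = 2*pi*(2290.7 - 878.0) = 8876.2559 rad/s
tau = -(-1.1397) / 8876.2559
    = 0.1284 ms

0.1284 ms


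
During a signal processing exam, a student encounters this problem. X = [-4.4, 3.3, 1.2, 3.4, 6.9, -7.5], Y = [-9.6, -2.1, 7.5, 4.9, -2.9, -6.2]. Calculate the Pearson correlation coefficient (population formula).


Pearson correlation coefficient (population):
r = cov(X,Y) / (std(X) * std(Y))
Mean X = 0.4833, Mean Y = -1.4
Cov(X,Y) = 15.253333
Std(X) = 4.927953, Std(Y) = 5.943063
r = 0.5208

0.5208


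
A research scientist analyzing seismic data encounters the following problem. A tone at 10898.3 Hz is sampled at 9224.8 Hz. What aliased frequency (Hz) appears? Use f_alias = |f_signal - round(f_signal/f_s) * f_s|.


Compute the nearest integer multiple of fs to the signal:
n = round(10898.3 / 9224.8) = 1
f_alias = |10898.3 - 1 * 9224.8|
        = |10898.3 - 9224.8|
        = 1673.5 Hz

1673.5


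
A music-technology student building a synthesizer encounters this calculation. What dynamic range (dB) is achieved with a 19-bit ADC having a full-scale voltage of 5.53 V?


Dynamic range from full-scale to LSB:
V_min = V_max / 2^bits = 5.53 / 2^19
DR = 20 * log10(V_max / V_min)
   = 20 * log10(2^19)
   = 20 * 19 * log10(2)
   = 114.39 dB

114.39 dB


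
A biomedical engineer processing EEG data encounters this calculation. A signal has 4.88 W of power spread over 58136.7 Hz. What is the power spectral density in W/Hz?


Power spectral density:
PSD = P / BW
    = 4.88 / 58136.7
    = 8.394e-05 W/Hz

8.394e-05 W/Hz


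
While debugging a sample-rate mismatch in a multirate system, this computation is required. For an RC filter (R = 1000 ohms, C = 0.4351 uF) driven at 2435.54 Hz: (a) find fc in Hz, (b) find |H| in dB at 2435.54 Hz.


Step 1 — cutoff frequency:
fc = 1 / (2*pi*R*C)
C = 0.4351 uF = 4.351e-07 F
fc = 1 / (2*pi*1000*4.351e-07)
   = 365.789 Hz

Step 2 — magnitude at f = 2435.54 Hz:
|H(f)| = 1 / sqrt(1 + (f/fc)^2)
f/fc = 2435.54 / 365.789 = 6.658319
|H| = 1 / sqrt(1 + 44.333212) = 0.1485223
|H|_dB = 20*log10(0.1485223) = -16.56 dB

fc = 365.789 Hz; |H(2435.54 Hz)| = -16.56 dB


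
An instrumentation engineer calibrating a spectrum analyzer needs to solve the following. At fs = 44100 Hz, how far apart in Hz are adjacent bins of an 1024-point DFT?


DFT frequency resolution:
df = fs / N
   = 44100 / 1024
   = 43.0664 Hz

43.0664 Hz


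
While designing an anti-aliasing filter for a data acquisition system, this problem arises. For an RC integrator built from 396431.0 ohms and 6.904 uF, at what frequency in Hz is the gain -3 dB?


Cutoff frequency of a first-order RC filter:
fc = 1 / (2 * pi * R * C)
C = 6.904 uF = 6.904e-06 F
fc = 1 / (2 * pi * 396431.0 * 6.904e-06)
   = 1 / 17.196824495861
   = 0.05815 Hz

0.05815 Hz


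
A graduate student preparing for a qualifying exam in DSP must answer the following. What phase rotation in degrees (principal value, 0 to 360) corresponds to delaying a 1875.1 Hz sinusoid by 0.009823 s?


Phase shift from frequency and time delay:
phi = 360 * f * t_delay
    = 360 * 1875.1 * 0.009823
    = 6630.88 degrees
    mod 360 = 150.88 degrees

150.88 degrees


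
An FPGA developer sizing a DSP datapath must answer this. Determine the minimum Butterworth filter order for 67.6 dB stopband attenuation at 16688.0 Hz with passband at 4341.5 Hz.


Butterworth filter order formula:
n = log10(10^(A/10) - 1) / (2 * log10(f_stop/f_pass))
10^(67.6/10) - 1 = 5754398.3734
f_stop/f_pass = 16688.0 / 4341.5 = 3.8438
n = 5.7801 -> ceil = 6

6


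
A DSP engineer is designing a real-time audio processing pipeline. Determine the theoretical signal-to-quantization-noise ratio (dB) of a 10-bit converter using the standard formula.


Theoretical SNR for a full-scale sinusoid:
SNR = 6.02 * N + 1.76
    = 6.02 * 10 + 1.76
    = 60.2 + 1.76
    = 61.96 dB

61.96 dB


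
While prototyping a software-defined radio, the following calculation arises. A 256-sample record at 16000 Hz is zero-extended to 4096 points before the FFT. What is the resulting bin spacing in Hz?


Frequency resolution after zero-padding:
N_padded = 256 * 16 = 4096
df = fs / N_padded
   = 16000 / 4096
   = 3.9062 Hz

3.9062 Hz


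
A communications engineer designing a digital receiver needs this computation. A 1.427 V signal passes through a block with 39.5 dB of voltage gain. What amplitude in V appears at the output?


Output voltage from dB gain:
V_out = V_in * 10^(gain_dB / 20)
      = 1.427 * 10^(39.5 / 20)
      = 1.427 * 94.406088
      = 134.7175 V

134.7175 V


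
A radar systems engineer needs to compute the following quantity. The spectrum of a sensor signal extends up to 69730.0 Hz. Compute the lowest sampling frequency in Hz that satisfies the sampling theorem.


The Nyquist rate is twice the maximum frequency component.
fs_min = 2 * fmax
      = 2 * 69730.0
      = 139460.0 Hz

139460.0


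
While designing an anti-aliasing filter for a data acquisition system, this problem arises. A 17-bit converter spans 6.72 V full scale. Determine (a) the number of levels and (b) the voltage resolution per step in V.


Step 1 — number of quantization levels:
L = 2^N = 2^17 = 131072

Step 2 — LSB step size:
delta = Vfs / L
      = 6.72 / 131072
      = 5.127e-05 V

Levels = 131072; step size = 5.127e-05 V


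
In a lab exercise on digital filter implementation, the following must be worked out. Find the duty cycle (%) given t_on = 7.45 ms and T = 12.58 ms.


Duty cycle as a percentage:
DC = (t_on / T) * 100
   = (7.45 / 12.58) * 100
   = 0.59221 * 100
   = 59.22 %

59.22 %


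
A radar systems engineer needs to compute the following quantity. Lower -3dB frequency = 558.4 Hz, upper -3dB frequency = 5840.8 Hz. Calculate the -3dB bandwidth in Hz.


Bandwidth is the difference of -3dB frequencies:
BW = f_high - f_low
   = 5840.8 - 558.4
   = 5282.4 Hz

5282.4 Hz


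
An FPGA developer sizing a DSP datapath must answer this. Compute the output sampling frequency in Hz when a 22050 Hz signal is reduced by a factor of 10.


Decimation reduces the sample rate:
fs_out = fs_in / M
       = 22050 / 10
       = 2205.0 Hz

2205.0 Hz


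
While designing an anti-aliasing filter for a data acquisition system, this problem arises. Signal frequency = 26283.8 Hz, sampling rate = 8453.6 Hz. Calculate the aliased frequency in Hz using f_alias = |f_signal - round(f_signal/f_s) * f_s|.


Compute the nearest integer multiple of fs to the signal:
n = round(26283.8 / 8453.6) = 3
f_alias = |26283.8 - 3 * 8453.6|
        = |26283.8 - 25360.8|
        = 923.0 Hz

923.0


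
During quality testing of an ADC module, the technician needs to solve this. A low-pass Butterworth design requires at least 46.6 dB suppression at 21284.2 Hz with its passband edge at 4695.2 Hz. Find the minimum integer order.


Butterworth filter order formula:
n = log10(10^(A/10) - 1) / (2 * log10(f_stop/f_pass))
10^(46.6/10) - 1 = 45707.819
f_stop/f_pass = 21284.2 / 4695.2 = 4.5332
n = 3.5496 -> ceil = 4

4


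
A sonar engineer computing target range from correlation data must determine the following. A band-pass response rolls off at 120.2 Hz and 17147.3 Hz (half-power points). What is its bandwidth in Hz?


Bandwidth is the difference of -3dB frequencies:
BW = f_high - f_low
   = 17147.3 - 120.2
   = 17027.1 Hz

17027.1 Hz


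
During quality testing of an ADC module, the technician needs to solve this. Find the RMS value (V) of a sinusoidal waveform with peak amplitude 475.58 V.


RMS voltage for a sinusoidal waveform:
V_rms = V_peak / sqrt(2)
      = 475.58 / 1.414214
      = 336.286 V

336.286 V


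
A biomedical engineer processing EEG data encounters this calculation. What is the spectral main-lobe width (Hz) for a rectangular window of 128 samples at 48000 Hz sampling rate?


Main lobe width for a rectangular window:
Width = 2 * fs / N
      = 2 * 48000 / 128
      = 96000 / 128
      = 750.0 Hz

750.0 Hz


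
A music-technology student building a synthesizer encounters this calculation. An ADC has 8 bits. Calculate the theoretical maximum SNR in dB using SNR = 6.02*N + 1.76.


Theoretical SNR for a full-scale sinusoid:
SNR = 6.02 * N + 1.76
    = 6.02 * 8 + 1.76
    = 48.16 + 1.76
    = 49.92 dB

49.92 dB


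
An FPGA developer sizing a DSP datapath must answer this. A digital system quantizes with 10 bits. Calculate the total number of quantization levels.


Number of quantization levels = 2^N
= 2^10
= 1024

1024


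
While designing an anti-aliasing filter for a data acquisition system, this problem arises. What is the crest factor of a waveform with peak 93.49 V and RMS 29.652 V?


Crest factor is the ratio of peak to RMS:
CF = V_peak / V_rms
   = 93.49 / 29.652
   = 3.1529

3.1529


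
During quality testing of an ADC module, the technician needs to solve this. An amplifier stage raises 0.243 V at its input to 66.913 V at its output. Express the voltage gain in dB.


Voltage gain in dB:
G = 20 * log10(Vout / Vin)
  = 20 * log10(66.913 / 0.243)
  = 20 * log10(275.36214)
  = 20 * 2.439904
  = 48.8 dB

48.8 dB


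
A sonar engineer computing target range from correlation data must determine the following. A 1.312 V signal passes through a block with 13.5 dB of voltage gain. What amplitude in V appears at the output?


Output voltage from dB gain:
V_out = V_in * 10^(gain_dB / 20)
      = 1.312 * 10^(13.5 / 20)
      = 1.312 * 4.731513
      = 6.2077 V

6.2077 V


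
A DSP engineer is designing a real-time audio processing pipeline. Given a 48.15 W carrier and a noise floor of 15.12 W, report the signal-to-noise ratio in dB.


SNR in decibels:
SNR = 10 * log10(Ps / Pn)
    = 10 * log10(48.15 / 15.12)
    = 10 * log10(3.1845)
    = 10 * 0.503
    = 5.03 dB

5.03 dB


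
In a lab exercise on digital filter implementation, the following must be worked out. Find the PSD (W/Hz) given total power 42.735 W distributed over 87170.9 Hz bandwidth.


Power spectral density:
PSD = P / BW
    = 42.735 / 87170.9
    = 0.00049024 W/Hz

0.00049024 W/Hz


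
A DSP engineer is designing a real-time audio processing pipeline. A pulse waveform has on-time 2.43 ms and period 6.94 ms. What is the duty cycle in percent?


Duty cycle as a percentage:
DC = (t_on / T) * 100
   = (2.43 / 6.94) * 100
   = 0.350144 * 100
   = 35.01 %

35.01 %


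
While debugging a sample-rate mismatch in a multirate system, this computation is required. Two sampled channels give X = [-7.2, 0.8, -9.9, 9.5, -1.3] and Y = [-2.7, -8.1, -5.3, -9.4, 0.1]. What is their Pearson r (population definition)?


Pearson correlation coefficient (population):
r = cov(X,Y) / (std(X) * std(Y))
Mean X = -1.62, Mean Y = -5.08
Cov(X,Y) = -13.0296
Std(X) = 6.772119, Std(Y) = 3.473557
r = -0.5539

-0.5539


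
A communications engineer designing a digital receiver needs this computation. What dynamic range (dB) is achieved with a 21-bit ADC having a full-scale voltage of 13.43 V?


Dynamic range from full-scale to LSB:
V_min = V_max / 2^bits = 13.43 / 2^21
DR = 20 * log10(V_max / V_min)
   = 20 * log10(2^21)
   = 20 * 21 * log10(2)
   = 126.43 dB

126.43 dB


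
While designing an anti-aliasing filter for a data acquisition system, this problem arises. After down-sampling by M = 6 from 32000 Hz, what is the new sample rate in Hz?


Decimation reduces the sample rate:
fs_out = fs_in / M
       = 32000 / 6
       = 5333.3333 Hz

5333.3333 Hz


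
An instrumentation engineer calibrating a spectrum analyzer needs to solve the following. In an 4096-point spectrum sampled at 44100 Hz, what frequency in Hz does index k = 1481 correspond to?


Frequency of DFT bin k:
f_k = k * fs / N
    = 1481 * 44100 / 4096
    = 65312100 / 4096
    = 15945.337 Hz

15945.337 Hz


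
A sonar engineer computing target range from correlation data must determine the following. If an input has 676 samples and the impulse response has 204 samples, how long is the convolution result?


Linear convolution output length:
L = N + M - 1
  = 676 + 204 - 1
  = 879 samples

879


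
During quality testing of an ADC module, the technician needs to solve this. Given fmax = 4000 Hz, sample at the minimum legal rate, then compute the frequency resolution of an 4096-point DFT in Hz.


Step 1 — Nyquist sampling rate:
fs = 2 * fmax = 2 * 4000 = 8000 Hz

Step 2 — DFT bin spacing:
df = fs / N = 8000 / 4096 = 1.9531 Hz

1.9531 Hz


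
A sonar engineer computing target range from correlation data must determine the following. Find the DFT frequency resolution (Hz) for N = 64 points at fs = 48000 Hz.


DFT frequency resolution:
df = fs / N
   = 48000 / 64
   = 750.0 Hz

750.0 Hz


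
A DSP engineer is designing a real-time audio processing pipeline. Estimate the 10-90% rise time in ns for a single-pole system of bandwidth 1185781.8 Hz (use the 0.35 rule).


Rise time from bandwidth relationship:
tr = 0.35 / BW
   = 0.35 / 1185781.8
   = 2.951639163e-07 s
   = 295.1639 ns

295.1639 ns


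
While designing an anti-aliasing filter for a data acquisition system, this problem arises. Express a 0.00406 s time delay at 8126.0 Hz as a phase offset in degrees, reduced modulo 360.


Phase shift from frequency and time delay:
phi = 360 * f * t_delay
    = 360 * 8126.0 * 0.00406
    = 11876.96 degrees
    mod 360 = 356.96 degrees

356.96 degrees


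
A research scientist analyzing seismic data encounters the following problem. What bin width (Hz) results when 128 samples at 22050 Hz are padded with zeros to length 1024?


Frequency resolution after zero-padding:
N_padded = 128 * 8 = 1024
df = fs / N_padded
   = 22050 / 1024
   = 21.5332 Hz

21.5332 Hz


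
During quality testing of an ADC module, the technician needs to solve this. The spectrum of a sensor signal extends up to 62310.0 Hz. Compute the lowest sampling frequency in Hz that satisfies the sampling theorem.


The Nyquist rate is twice the maximum frequency component.
fs_min = 2 * fmax
      = 2 * 62310.0
      = 124620.0 Hz

124620.0


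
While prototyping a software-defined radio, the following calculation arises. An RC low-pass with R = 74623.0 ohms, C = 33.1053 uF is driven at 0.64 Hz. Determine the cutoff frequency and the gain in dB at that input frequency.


Step 1 — cutoff frequency:
fc = 1 / (2*pi*R*C)
C = 33.1053 uF = 3.31053e-05 F
fc = 1 / (2*pi*74623.0*3.31053e-05)
   = 0.0644243 Hz

Step 2 — magnitude at f = 0.64 Hz:
|H(f)| = 1 / sqrt(1 + (f/fc)^2)
f/fc = 0.64 / 0.0644243 = 9.93414
|H| = 1 / sqrt(1 + 98.687138) = 0.1001568
|H|_dB = 20*log10(0.1001568) = -19.99 dB

fc = 0.0644243 Hz; |H(0.64 Hz)| = -19.99 dB


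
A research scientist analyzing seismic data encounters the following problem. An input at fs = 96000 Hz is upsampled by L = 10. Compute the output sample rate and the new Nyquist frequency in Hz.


Step 1 — output sample rate after interpolation by L:
fs_out = L * fs_in = 10 * 96000 = 960000 Hz

Step 2 — Nyquist frequency of the output stream:
f_Nyq = fs_out / 2 = 960000 / 2 = 480000.0 Hz

fs_out = 960000 Hz; f_Nyquist = 480000.0 Hz


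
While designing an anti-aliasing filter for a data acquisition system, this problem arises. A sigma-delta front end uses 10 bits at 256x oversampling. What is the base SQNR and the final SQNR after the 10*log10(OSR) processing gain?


Step 1 — baseline SQNR at Nyquist:
SQNR_base = 6.02*N + 1.76
          = 6.02*10 + 1.76
          = 61.96 dB

Step 2 — oversampling processing gain:
G = 10*log10(OSR) = 10*log10(256) = 24.08 dB

Step 3 — total:
SQNR_total = 61.96 + 24.08 = 86.04 dB

Base SQNR = 61.96 dB; oversampled SQNR = 86.04 dB


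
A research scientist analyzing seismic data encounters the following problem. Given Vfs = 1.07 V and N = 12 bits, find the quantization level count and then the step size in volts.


Step 1 — number of quantization levels:
L = 2^N = 2^12 = 4096

Step 2 — LSB step size:
delta = Vfs / L
      = 1.07 / 4096
      = 0.00026123 V

Levels = 4096; step size = 0.00026123 V


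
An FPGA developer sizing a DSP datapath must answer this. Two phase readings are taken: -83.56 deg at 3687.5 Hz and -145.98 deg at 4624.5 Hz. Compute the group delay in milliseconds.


Group delay from phase difference:
tau = -d(phi)/d(omega)
d(phi) = -62.42 deg = -1.089435 rad
d(omega) = 2*pi*(4624.5 - 3687.5) = 5887.3446 rad/s
tau = -(-1.089435) / 5887.3446
    = 0.185 ms

0.185 ms


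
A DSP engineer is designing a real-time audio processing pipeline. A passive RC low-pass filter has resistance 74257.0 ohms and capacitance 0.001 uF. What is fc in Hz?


Cutoff frequency of a first-order RC filter:
fc = 1 / (2 * pi * R * C)
C = 0.001 uF = 1e-09 F
fc = 1 / (2 * pi * 74257.0 * 1e-09)
   = 1 / 0.00046657049135523
   = 2143.298855 Hz

2143.298855 Hz


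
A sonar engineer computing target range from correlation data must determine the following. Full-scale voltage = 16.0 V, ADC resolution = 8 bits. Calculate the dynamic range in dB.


Dynamic range from full-scale to LSB:
V_min = V_max / 2^bits = 16.0 / 2^8
DR = 20 * log10(V_max / V_min)
   = 20 * log10(2^8)
   = 20 * 8 * log10(2)
   = 48.16 dB

48.16 dB


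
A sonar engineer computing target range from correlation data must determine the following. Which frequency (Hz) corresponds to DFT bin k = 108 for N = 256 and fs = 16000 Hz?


Frequency of DFT bin k:
f_k = k * fs / N
    = 108 * 16000 / 256
    = 1728000 / 256
    = 6750.0 Hz

6750.0 Hz


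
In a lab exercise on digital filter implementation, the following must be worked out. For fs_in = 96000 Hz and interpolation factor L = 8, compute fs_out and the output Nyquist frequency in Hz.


Step 1 — output sample rate after interpolation by L:
fs_out = L * fs_in = 8 * 96000 = 768000 Hz

Step 2 — Nyquist frequency of the output stream:
f_Nyq = fs_out / 2 = 768000 / 2 = 384000.0 Hz

fs_out = 768000 Hz; f_Nyquist = 384000.0 Hz


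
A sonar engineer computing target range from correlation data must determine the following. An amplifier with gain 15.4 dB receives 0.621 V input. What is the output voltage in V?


Output voltage from dB gain:
V_out = V_in * 10^(gain_dB / 20)
      = 0.621 * 10^(15.4 / 20)
      = 0.621 * 5.888437
      = 3.6567 V

3.6567 V
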